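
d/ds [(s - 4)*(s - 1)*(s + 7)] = 3*s^2 + 4*s - 31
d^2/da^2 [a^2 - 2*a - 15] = 2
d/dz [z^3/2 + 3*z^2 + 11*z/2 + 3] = 3*z^2/2 + 6*z + 11/2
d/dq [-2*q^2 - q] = -4*q - 1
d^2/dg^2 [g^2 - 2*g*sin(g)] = 2*g*sin(g) - 4*cos(g) + 2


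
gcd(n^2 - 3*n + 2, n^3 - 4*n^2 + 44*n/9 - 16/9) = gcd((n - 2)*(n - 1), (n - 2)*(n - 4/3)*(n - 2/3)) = n - 2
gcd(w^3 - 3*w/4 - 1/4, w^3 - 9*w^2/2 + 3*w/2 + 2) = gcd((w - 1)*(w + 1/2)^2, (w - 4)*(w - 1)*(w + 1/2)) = w^2 - w/2 - 1/2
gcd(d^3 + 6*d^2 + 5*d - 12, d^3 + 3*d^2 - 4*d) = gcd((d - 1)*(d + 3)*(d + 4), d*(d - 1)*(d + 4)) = d^2 + 3*d - 4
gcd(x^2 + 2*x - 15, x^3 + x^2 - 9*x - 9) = x - 3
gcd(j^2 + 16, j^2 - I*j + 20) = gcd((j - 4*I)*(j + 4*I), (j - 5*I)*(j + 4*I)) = j + 4*I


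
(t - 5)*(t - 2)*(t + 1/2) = t^3 - 13*t^2/2 + 13*t/2 + 5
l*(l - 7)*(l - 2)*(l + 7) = l^4 - 2*l^3 - 49*l^2 + 98*l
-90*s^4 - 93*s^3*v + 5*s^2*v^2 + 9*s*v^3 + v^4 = (-3*s + v)*(s + v)*(5*s + v)*(6*s + v)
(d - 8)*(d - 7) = d^2 - 15*d + 56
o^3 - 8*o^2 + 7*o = o*(o - 7)*(o - 1)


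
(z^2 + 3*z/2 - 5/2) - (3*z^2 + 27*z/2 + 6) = -2*z^2 - 12*z - 17/2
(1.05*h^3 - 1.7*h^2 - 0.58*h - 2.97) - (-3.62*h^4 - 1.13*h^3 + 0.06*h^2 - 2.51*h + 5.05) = 3.62*h^4 + 2.18*h^3 - 1.76*h^2 + 1.93*h - 8.02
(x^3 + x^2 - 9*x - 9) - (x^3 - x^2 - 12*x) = 2*x^2 + 3*x - 9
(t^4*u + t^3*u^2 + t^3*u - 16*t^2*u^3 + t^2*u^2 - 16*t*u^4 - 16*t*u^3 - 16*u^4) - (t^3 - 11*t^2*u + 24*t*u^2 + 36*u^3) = t^4*u + t^3*u^2 + t^3*u - t^3 - 16*t^2*u^3 + t^2*u^2 + 11*t^2*u - 16*t*u^4 - 16*t*u^3 - 24*t*u^2 - 16*u^4 - 36*u^3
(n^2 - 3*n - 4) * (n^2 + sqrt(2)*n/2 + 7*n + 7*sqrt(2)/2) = n^4 + sqrt(2)*n^3/2 + 4*n^3 - 25*n^2 + 2*sqrt(2)*n^2 - 28*n - 25*sqrt(2)*n/2 - 14*sqrt(2)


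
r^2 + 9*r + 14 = (r + 2)*(r + 7)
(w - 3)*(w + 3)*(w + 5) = w^3 + 5*w^2 - 9*w - 45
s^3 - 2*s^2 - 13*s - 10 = (s - 5)*(s + 1)*(s + 2)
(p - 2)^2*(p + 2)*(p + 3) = p^4 + p^3 - 10*p^2 - 4*p + 24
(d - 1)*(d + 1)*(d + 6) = d^3 + 6*d^2 - d - 6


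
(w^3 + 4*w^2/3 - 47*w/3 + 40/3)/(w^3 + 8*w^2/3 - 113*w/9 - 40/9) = 3*(w - 1)/(3*w + 1)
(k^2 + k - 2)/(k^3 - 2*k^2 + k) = (k + 2)/(k*(k - 1))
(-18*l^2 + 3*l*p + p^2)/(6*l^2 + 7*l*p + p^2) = (-3*l + p)/(l + p)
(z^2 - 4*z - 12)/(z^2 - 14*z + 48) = (z + 2)/(z - 8)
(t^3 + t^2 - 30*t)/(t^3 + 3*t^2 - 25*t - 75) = t*(t + 6)/(t^2 + 8*t + 15)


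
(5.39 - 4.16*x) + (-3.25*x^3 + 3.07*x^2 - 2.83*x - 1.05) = -3.25*x^3 + 3.07*x^2 - 6.99*x + 4.34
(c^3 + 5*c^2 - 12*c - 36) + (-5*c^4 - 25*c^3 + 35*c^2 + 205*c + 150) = -5*c^4 - 24*c^3 + 40*c^2 + 193*c + 114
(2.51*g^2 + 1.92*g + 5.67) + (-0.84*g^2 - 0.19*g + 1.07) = 1.67*g^2 + 1.73*g + 6.74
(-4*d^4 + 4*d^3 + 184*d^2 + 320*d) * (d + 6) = -4*d^5 - 20*d^4 + 208*d^3 + 1424*d^2 + 1920*d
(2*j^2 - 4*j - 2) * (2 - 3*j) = -6*j^3 + 16*j^2 - 2*j - 4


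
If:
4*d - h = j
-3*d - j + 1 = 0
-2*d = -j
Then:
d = 1/5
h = 2/5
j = 2/5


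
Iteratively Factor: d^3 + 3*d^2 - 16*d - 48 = (d - 4)*(d^2 + 7*d + 12) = (d - 4)*(d + 4)*(d + 3)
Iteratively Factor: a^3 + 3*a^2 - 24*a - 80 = (a + 4)*(a^2 - a - 20) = (a + 4)^2*(a - 5)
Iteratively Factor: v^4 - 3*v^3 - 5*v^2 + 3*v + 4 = (v - 4)*(v^3 + v^2 - v - 1) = (v - 4)*(v - 1)*(v^2 + 2*v + 1) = (v - 4)*(v - 1)*(v + 1)*(v + 1)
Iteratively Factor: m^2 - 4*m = (m - 4)*(m)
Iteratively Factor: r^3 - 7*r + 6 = (r - 1)*(r^2 + r - 6) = (r - 1)*(r + 3)*(r - 2)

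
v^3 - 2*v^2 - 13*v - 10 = (v - 5)*(v + 1)*(v + 2)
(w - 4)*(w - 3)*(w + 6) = w^3 - w^2 - 30*w + 72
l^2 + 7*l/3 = l*(l + 7/3)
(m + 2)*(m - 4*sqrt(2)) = m^2 - 4*sqrt(2)*m + 2*m - 8*sqrt(2)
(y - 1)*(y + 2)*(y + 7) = y^3 + 8*y^2 + 5*y - 14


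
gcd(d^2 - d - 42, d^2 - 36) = d + 6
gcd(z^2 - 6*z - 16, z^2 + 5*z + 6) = z + 2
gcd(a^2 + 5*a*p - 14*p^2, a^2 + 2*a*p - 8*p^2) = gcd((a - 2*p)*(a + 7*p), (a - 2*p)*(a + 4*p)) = -a + 2*p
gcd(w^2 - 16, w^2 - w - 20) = w + 4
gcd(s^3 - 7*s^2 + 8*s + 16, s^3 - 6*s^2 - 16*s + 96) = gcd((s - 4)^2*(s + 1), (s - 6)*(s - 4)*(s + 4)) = s - 4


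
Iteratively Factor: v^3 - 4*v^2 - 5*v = (v + 1)*(v^2 - 5*v) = (v - 5)*(v + 1)*(v)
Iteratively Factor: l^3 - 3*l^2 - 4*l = (l - 4)*(l^2 + l) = (l - 4)*(l + 1)*(l)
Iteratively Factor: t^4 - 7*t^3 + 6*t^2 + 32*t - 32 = (t - 4)*(t^3 - 3*t^2 - 6*t + 8) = (t - 4)^2*(t^2 + t - 2) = (t - 4)^2*(t + 2)*(t - 1)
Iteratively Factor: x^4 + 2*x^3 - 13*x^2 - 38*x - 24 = (x + 1)*(x^3 + x^2 - 14*x - 24) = (x + 1)*(x + 2)*(x^2 - x - 12) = (x + 1)*(x + 2)*(x + 3)*(x - 4)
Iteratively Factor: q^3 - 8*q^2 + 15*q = (q - 5)*(q^2 - 3*q) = q*(q - 5)*(q - 3)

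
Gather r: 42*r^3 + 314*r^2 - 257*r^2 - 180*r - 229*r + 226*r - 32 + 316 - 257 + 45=42*r^3 + 57*r^2 - 183*r + 72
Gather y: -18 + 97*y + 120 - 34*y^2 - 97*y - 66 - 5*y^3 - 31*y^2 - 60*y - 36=-5*y^3 - 65*y^2 - 60*y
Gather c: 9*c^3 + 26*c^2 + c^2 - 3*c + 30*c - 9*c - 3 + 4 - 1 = 9*c^3 + 27*c^2 + 18*c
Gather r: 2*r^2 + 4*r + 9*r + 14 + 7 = 2*r^2 + 13*r + 21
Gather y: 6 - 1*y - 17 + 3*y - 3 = 2*y - 14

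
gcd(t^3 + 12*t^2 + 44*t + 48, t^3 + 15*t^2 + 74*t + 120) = t^2 + 10*t + 24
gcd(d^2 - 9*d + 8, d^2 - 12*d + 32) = d - 8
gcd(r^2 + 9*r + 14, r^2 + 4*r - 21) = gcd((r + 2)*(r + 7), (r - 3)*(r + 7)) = r + 7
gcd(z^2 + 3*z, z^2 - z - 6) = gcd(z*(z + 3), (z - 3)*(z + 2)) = 1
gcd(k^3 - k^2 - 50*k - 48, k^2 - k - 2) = k + 1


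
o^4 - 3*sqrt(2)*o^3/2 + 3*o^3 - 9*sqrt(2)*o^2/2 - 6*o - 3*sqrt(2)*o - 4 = (o + 1)*(o + 2)*(o - 2*sqrt(2))*(o + sqrt(2)/2)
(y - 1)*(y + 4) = y^2 + 3*y - 4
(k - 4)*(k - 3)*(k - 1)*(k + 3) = k^4 - 5*k^3 - 5*k^2 + 45*k - 36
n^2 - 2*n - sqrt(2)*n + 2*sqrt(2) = (n - 2)*(n - sqrt(2))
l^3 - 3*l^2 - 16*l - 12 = (l - 6)*(l + 1)*(l + 2)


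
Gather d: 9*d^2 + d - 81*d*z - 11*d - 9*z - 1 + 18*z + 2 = 9*d^2 + d*(-81*z - 10) + 9*z + 1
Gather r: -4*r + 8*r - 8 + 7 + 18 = 4*r + 17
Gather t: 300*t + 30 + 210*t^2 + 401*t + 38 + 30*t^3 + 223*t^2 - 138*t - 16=30*t^3 + 433*t^2 + 563*t + 52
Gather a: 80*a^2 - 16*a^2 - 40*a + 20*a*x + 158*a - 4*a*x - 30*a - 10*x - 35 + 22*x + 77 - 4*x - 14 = 64*a^2 + a*(16*x + 88) + 8*x + 28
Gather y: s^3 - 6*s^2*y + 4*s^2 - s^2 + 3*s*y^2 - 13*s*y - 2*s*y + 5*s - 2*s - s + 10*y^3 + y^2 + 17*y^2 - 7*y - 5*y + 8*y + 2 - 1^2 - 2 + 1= s^3 + 3*s^2 + 2*s + 10*y^3 + y^2*(3*s + 18) + y*(-6*s^2 - 15*s - 4)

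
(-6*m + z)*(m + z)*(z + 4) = -6*m^2*z - 24*m^2 - 5*m*z^2 - 20*m*z + z^3 + 4*z^2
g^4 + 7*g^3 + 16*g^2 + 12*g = g*(g + 2)^2*(g + 3)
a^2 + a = a*(a + 1)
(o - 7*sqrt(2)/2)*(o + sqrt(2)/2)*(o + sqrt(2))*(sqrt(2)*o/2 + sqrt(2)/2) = sqrt(2)*o^4/2 - 2*o^3 + sqrt(2)*o^3/2 - 19*sqrt(2)*o^2/4 - 2*o^2 - 19*sqrt(2)*o/4 - 7*o/2 - 7/2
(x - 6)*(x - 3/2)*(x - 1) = x^3 - 17*x^2/2 + 33*x/2 - 9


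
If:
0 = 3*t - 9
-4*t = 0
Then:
No Solution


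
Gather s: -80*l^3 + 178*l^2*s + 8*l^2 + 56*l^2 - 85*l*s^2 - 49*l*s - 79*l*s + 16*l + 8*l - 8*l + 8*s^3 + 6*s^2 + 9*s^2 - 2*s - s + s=-80*l^3 + 64*l^2 + 16*l + 8*s^3 + s^2*(15 - 85*l) + s*(178*l^2 - 128*l - 2)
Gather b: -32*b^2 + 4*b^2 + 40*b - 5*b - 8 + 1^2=-28*b^2 + 35*b - 7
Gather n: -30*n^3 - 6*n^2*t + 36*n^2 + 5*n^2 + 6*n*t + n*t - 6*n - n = -30*n^3 + n^2*(41 - 6*t) + n*(7*t - 7)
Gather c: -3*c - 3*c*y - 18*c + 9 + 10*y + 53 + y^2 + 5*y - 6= c*(-3*y - 21) + y^2 + 15*y + 56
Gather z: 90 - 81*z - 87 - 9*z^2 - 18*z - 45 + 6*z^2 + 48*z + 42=-3*z^2 - 51*z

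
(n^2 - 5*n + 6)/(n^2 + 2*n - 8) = (n - 3)/(n + 4)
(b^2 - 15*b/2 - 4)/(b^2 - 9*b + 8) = (b + 1/2)/(b - 1)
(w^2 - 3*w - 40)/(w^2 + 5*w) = (w - 8)/w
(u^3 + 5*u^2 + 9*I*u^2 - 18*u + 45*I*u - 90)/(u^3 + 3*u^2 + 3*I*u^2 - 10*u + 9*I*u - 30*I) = (u + 6*I)/(u - 2)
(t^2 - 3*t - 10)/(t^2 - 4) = (t - 5)/(t - 2)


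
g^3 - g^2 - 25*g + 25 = (g - 5)*(g - 1)*(g + 5)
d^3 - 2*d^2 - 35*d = d*(d - 7)*(d + 5)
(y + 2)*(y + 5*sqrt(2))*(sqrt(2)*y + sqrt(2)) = sqrt(2)*y^3 + 3*sqrt(2)*y^2 + 10*y^2 + 2*sqrt(2)*y + 30*y + 20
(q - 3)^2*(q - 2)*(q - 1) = q^4 - 9*q^3 + 29*q^2 - 39*q + 18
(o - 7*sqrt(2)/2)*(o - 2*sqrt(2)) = o^2 - 11*sqrt(2)*o/2 + 14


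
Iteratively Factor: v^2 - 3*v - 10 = (v + 2)*(v - 5)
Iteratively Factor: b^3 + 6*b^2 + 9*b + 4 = (b + 1)*(b^2 + 5*b + 4) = (b + 1)*(b + 4)*(b + 1)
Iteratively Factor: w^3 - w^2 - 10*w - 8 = (w + 1)*(w^2 - 2*w - 8) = (w + 1)*(w + 2)*(w - 4)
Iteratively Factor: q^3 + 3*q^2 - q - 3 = (q + 3)*(q^2 - 1) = (q + 1)*(q + 3)*(q - 1)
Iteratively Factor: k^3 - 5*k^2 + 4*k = (k - 1)*(k^2 - 4*k) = k*(k - 1)*(k - 4)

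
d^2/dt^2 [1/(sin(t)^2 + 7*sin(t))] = (-4*sin(t) - 21 - 43/sin(t) + 42/sin(t)^2 + 98/sin(t)^3)/(sin(t) + 7)^3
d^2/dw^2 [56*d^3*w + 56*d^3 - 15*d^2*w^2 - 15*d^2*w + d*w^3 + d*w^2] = 2*d*(-15*d + 3*w + 1)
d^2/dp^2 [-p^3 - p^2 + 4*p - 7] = -6*p - 2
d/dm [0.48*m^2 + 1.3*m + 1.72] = 0.96*m + 1.3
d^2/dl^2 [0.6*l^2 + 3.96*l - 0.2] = 1.20000000000000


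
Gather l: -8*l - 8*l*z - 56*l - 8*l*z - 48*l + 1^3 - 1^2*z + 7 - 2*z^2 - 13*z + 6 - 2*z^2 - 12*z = l*(-16*z - 112) - 4*z^2 - 26*z + 14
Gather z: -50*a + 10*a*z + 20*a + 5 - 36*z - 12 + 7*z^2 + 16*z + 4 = -30*a + 7*z^2 + z*(10*a - 20) - 3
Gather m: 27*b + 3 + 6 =27*b + 9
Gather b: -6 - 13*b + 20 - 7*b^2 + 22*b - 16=-7*b^2 + 9*b - 2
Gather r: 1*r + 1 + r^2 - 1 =r^2 + r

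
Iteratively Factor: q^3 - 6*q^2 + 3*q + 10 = (q - 2)*(q^2 - 4*q - 5) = (q - 5)*(q - 2)*(q + 1)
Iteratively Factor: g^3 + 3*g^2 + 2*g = (g)*(g^2 + 3*g + 2) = g*(g + 1)*(g + 2)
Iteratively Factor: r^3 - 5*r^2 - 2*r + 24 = (r - 3)*(r^2 - 2*r - 8) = (r - 3)*(r + 2)*(r - 4)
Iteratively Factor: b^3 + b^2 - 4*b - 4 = (b - 2)*(b^2 + 3*b + 2) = (b - 2)*(b + 1)*(b + 2)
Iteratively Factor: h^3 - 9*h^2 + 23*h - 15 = (h - 3)*(h^2 - 6*h + 5) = (h - 5)*(h - 3)*(h - 1)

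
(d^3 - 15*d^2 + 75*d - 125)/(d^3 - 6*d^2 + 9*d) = (d^3 - 15*d^2 + 75*d - 125)/(d*(d^2 - 6*d + 9))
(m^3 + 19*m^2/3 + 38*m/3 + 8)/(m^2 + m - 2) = (m^2 + 13*m/3 + 4)/(m - 1)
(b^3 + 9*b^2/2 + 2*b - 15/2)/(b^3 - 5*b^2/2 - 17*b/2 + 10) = (b + 3)/(b - 4)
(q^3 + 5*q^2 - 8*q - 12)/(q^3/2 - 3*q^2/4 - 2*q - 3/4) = 4*(q^2 + 4*q - 12)/(2*q^2 - 5*q - 3)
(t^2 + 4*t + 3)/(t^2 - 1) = (t + 3)/(t - 1)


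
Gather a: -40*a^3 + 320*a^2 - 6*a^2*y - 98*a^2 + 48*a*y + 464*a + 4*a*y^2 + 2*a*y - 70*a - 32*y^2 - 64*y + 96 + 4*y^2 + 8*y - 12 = -40*a^3 + a^2*(222 - 6*y) + a*(4*y^2 + 50*y + 394) - 28*y^2 - 56*y + 84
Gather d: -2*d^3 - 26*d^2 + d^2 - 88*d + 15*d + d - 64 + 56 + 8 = -2*d^3 - 25*d^2 - 72*d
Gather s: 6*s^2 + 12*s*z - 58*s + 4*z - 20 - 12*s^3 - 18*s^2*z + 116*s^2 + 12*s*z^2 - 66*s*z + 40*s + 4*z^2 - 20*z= -12*s^3 + s^2*(122 - 18*z) + s*(12*z^2 - 54*z - 18) + 4*z^2 - 16*z - 20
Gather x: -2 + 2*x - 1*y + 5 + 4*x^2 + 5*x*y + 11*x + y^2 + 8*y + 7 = 4*x^2 + x*(5*y + 13) + y^2 + 7*y + 10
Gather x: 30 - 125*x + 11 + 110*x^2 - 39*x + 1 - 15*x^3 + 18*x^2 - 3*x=-15*x^3 + 128*x^2 - 167*x + 42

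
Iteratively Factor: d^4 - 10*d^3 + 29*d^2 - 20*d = (d)*(d^3 - 10*d^2 + 29*d - 20) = d*(d - 1)*(d^2 - 9*d + 20) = d*(d - 4)*(d - 1)*(d - 5)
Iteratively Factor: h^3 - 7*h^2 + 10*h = (h - 2)*(h^2 - 5*h) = h*(h - 2)*(h - 5)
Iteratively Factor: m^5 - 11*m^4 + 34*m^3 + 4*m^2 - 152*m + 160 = (m - 5)*(m^4 - 6*m^3 + 4*m^2 + 24*m - 32) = (m - 5)*(m + 2)*(m^3 - 8*m^2 + 20*m - 16) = (m - 5)*(m - 4)*(m + 2)*(m^2 - 4*m + 4) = (m - 5)*(m - 4)*(m - 2)*(m + 2)*(m - 2)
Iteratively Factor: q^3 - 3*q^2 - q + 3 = (q - 3)*(q^2 - 1) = (q - 3)*(q - 1)*(q + 1)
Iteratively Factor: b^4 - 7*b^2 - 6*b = (b + 2)*(b^3 - 2*b^2 - 3*b) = b*(b + 2)*(b^2 - 2*b - 3) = b*(b - 3)*(b + 2)*(b + 1)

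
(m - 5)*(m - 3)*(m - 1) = m^3 - 9*m^2 + 23*m - 15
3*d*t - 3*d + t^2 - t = (3*d + t)*(t - 1)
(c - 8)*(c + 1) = c^2 - 7*c - 8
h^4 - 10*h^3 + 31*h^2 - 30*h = h*(h - 5)*(h - 3)*(h - 2)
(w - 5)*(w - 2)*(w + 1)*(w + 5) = w^4 - w^3 - 27*w^2 + 25*w + 50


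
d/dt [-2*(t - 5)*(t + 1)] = 8 - 4*t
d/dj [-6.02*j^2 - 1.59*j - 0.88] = -12.04*j - 1.59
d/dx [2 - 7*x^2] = -14*x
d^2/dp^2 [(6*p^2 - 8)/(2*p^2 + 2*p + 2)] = 6*(-p^3 - 7*p^2 - 4*p + 1)/(p^6 + 3*p^5 + 6*p^4 + 7*p^3 + 6*p^2 + 3*p + 1)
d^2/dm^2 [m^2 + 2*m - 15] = 2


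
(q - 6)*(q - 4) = q^2 - 10*q + 24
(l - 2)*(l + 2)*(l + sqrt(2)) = l^3 + sqrt(2)*l^2 - 4*l - 4*sqrt(2)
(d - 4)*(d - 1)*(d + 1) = d^3 - 4*d^2 - d + 4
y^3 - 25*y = y*(y - 5)*(y + 5)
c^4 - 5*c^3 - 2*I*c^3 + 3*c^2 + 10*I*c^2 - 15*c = c*(c - 5)*(c - 3*I)*(c + I)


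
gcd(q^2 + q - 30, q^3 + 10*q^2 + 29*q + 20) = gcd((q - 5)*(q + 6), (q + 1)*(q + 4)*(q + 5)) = 1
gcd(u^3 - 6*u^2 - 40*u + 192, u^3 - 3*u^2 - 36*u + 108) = u + 6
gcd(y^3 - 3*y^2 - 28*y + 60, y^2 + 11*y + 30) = y + 5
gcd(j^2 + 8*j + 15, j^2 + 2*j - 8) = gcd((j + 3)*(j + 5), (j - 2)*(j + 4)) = 1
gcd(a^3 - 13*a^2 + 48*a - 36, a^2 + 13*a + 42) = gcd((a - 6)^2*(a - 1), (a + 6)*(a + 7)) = 1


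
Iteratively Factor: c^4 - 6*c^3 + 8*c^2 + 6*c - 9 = (c - 1)*(c^3 - 5*c^2 + 3*c + 9) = (c - 3)*(c - 1)*(c^2 - 2*c - 3) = (c - 3)^2*(c - 1)*(c + 1)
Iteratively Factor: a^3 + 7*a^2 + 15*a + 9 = (a + 3)*(a^2 + 4*a + 3) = (a + 1)*(a + 3)*(a + 3)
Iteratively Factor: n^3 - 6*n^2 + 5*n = (n)*(n^2 - 6*n + 5) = n*(n - 5)*(n - 1)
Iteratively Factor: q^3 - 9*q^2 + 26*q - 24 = (q - 2)*(q^2 - 7*q + 12) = (q - 4)*(q - 2)*(q - 3)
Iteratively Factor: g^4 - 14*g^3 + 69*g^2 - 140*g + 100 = (g - 2)*(g^3 - 12*g^2 + 45*g - 50) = (g - 5)*(g - 2)*(g^2 - 7*g + 10) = (g - 5)^2*(g - 2)*(g - 2)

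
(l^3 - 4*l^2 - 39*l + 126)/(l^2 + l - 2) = (l^3 - 4*l^2 - 39*l + 126)/(l^2 + l - 2)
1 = 1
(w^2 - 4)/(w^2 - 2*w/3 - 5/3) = 3*(4 - w^2)/(-3*w^2 + 2*w + 5)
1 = 1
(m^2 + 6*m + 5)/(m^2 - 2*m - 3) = (m + 5)/(m - 3)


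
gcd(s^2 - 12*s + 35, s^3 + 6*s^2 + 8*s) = 1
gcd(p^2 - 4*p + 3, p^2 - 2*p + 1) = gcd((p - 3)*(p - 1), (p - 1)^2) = p - 1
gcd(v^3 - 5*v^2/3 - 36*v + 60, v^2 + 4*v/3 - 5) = v - 5/3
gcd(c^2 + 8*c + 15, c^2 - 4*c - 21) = c + 3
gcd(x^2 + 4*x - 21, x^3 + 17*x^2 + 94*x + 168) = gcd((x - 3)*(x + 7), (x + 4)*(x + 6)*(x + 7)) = x + 7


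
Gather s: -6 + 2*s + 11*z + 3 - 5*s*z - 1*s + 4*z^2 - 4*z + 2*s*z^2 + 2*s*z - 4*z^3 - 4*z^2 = s*(2*z^2 - 3*z + 1) - 4*z^3 + 7*z - 3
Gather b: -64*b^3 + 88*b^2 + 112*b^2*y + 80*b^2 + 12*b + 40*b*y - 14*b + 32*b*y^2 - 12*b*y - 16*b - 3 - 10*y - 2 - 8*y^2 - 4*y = -64*b^3 + b^2*(112*y + 168) + b*(32*y^2 + 28*y - 18) - 8*y^2 - 14*y - 5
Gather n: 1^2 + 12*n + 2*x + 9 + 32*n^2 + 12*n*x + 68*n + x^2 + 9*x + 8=32*n^2 + n*(12*x + 80) + x^2 + 11*x + 18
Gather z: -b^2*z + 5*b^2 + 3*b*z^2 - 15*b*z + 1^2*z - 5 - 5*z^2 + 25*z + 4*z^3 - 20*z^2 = 5*b^2 + 4*z^3 + z^2*(3*b - 25) + z*(-b^2 - 15*b + 26) - 5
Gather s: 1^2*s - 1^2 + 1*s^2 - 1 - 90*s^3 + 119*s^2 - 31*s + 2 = -90*s^3 + 120*s^2 - 30*s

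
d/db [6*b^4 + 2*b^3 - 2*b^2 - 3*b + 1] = 24*b^3 + 6*b^2 - 4*b - 3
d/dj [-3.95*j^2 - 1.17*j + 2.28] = -7.9*j - 1.17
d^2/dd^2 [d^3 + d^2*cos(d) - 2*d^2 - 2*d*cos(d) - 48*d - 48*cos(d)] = -d^2*cos(d) - 4*d*sin(d) + 2*d*cos(d) + 6*d + 4*sin(d) + 50*cos(d) - 4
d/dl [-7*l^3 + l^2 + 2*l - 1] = -21*l^2 + 2*l + 2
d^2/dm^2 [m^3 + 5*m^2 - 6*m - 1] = 6*m + 10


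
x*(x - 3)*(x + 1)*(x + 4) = x^4 + 2*x^3 - 11*x^2 - 12*x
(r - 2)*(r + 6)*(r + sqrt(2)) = r^3 + sqrt(2)*r^2 + 4*r^2 - 12*r + 4*sqrt(2)*r - 12*sqrt(2)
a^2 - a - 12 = (a - 4)*(a + 3)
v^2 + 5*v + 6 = (v + 2)*(v + 3)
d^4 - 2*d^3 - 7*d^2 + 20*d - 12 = (d - 2)^2*(d - 1)*(d + 3)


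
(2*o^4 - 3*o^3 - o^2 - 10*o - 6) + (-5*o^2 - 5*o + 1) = 2*o^4 - 3*o^3 - 6*o^2 - 15*o - 5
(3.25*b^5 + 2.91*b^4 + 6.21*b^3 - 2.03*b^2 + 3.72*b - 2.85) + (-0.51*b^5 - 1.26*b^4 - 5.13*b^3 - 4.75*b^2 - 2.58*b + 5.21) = 2.74*b^5 + 1.65*b^4 + 1.08*b^3 - 6.78*b^2 + 1.14*b + 2.36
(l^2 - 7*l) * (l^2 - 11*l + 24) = l^4 - 18*l^3 + 101*l^2 - 168*l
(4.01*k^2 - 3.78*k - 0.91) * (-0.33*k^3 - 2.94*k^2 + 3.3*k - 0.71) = -1.3233*k^5 - 10.542*k^4 + 24.6465*k^3 - 12.6457*k^2 - 0.3192*k + 0.6461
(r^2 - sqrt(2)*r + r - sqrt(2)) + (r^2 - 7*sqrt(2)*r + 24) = 2*r^2 - 8*sqrt(2)*r + r - sqrt(2) + 24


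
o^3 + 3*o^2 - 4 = (o - 1)*(o + 2)^2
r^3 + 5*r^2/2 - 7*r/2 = r*(r - 1)*(r + 7/2)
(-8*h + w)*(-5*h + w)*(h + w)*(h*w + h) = 40*h^4*w + 40*h^4 + 27*h^3*w^2 + 27*h^3*w - 12*h^2*w^3 - 12*h^2*w^2 + h*w^4 + h*w^3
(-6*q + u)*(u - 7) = -6*q*u + 42*q + u^2 - 7*u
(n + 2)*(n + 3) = n^2 + 5*n + 6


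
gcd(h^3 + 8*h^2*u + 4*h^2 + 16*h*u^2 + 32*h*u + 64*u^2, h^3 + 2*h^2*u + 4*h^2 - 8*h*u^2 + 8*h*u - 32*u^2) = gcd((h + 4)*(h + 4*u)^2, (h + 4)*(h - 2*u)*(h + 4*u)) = h^2 + 4*h*u + 4*h + 16*u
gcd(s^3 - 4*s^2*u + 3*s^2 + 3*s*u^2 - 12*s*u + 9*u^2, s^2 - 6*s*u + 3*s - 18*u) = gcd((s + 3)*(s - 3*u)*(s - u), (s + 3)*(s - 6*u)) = s + 3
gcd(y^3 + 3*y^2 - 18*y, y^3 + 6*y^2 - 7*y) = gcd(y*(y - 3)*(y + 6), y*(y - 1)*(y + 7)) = y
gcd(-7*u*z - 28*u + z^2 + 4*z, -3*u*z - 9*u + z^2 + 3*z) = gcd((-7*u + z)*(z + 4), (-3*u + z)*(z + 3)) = 1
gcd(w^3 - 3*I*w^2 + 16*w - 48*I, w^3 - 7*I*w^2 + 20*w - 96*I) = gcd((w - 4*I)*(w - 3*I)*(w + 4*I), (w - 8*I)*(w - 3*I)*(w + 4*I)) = w^2 + I*w + 12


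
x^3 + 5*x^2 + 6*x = x*(x + 2)*(x + 3)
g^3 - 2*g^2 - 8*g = g*(g - 4)*(g + 2)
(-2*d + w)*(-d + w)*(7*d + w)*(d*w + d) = 14*d^4*w + 14*d^4 - 19*d^3*w^2 - 19*d^3*w + 4*d^2*w^3 + 4*d^2*w^2 + d*w^4 + d*w^3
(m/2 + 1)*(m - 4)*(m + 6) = m^3/2 + 2*m^2 - 10*m - 24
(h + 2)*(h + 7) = h^2 + 9*h + 14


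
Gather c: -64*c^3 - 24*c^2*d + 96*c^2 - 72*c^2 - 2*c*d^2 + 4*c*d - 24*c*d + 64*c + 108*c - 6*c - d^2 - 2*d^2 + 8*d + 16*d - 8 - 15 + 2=-64*c^3 + c^2*(24 - 24*d) + c*(-2*d^2 - 20*d + 166) - 3*d^2 + 24*d - 21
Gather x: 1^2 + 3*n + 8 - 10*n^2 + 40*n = -10*n^2 + 43*n + 9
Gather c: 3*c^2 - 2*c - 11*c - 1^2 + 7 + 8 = 3*c^2 - 13*c + 14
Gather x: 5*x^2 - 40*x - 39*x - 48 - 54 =5*x^2 - 79*x - 102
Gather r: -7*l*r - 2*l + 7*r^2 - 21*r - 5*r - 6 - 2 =-2*l + 7*r^2 + r*(-7*l - 26) - 8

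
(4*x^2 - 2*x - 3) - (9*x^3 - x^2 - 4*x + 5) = -9*x^3 + 5*x^2 + 2*x - 8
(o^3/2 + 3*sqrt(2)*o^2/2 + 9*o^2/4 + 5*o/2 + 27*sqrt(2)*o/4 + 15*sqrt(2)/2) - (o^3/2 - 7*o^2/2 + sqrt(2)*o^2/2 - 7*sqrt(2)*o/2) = sqrt(2)*o^2 + 23*o^2/4 + 5*o/2 + 41*sqrt(2)*o/4 + 15*sqrt(2)/2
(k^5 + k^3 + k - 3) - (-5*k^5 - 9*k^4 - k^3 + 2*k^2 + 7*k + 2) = 6*k^5 + 9*k^4 + 2*k^3 - 2*k^2 - 6*k - 5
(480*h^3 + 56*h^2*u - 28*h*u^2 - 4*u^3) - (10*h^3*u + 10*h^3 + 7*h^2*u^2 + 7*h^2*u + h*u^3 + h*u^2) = -10*h^3*u + 470*h^3 - 7*h^2*u^2 + 49*h^2*u - h*u^3 - 29*h*u^2 - 4*u^3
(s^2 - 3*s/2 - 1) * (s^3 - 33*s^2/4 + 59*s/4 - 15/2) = s^5 - 39*s^4/4 + 209*s^3/8 - 171*s^2/8 - 7*s/2 + 15/2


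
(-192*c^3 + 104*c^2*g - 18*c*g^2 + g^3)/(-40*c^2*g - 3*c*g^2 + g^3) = (24*c^2 - 10*c*g + g^2)/(g*(5*c + g))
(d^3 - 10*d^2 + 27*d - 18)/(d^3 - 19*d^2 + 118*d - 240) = (d^2 - 4*d + 3)/(d^2 - 13*d + 40)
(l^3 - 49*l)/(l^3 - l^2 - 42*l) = (l + 7)/(l + 6)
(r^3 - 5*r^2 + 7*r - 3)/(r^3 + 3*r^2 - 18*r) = (r^2 - 2*r + 1)/(r*(r + 6))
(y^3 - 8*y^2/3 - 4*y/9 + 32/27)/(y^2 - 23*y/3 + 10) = (27*y^3 - 72*y^2 - 12*y + 32)/(9*(3*y^2 - 23*y + 30))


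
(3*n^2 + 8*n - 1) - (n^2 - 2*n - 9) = 2*n^2 + 10*n + 8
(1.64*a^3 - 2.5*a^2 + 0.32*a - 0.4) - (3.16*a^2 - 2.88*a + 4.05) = 1.64*a^3 - 5.66*a^2 + 3.2*a - 4.45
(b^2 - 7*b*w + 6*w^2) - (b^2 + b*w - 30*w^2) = -8*b*w + 36*w^2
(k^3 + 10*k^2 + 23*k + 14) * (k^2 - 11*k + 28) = k^5 - k^4 - 59*k^3 + 41*k^2 + 490*k + 392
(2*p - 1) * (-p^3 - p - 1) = -2*p^4 + p^3 - 2*p^2 - p + 1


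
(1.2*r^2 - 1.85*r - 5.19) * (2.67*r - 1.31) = 3.204*r^3 - 6.5115*r^2 - 11.4338*r + 6.7989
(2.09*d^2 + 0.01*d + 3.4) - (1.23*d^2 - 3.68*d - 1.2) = 0.86*d^2 + 3.69*d + 4.6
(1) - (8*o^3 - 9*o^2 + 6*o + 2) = -8*o^3 + 9*o^2 - 6*o - 1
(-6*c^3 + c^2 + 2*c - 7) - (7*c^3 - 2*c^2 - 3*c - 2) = -13*c^3 + 3*c^2 + 5*c - 5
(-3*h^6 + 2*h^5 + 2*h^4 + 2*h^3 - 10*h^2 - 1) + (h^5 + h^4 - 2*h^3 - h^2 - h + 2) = -3*h^6 + 3*h^5 + 3*h^4 - 11*h^2 - h + 1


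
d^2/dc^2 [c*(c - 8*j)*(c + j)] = 6*c - 14*j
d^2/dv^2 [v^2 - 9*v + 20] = 2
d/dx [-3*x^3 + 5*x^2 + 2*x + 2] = -9*x^2 + 10*x + 2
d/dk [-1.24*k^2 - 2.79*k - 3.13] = -2.48*k - 2.79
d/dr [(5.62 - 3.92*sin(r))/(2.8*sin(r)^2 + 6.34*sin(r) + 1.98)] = (10.976*sin(r)^2 - 31.472*sin(r) - 43.3924)*cos(r)/(7.84*sin(r)^4 + 35.504*sin(r)^3 + 51.2836*sin(r)^2 + 25.1064*sin(r) + 3.9204)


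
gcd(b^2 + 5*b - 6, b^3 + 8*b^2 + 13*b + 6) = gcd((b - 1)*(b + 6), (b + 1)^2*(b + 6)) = b + 6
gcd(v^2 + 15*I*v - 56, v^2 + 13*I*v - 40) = v + 8*I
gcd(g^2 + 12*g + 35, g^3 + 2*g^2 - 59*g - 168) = g + 7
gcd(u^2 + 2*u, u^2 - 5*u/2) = u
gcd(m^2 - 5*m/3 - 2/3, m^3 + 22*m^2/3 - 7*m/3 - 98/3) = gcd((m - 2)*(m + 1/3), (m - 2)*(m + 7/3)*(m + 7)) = m - 2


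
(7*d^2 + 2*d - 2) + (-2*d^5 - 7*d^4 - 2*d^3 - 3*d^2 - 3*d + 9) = -2*d^5 - 7*d^4 - 2*d^3 + 4*d^2 - d + 7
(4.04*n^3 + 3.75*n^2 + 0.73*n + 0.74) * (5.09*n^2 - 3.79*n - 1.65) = 20.5636*n^5 + 3.7759*n^4 - 17.1628*n^3 - 5.1876*n^2 - 4.0091*n - 1.221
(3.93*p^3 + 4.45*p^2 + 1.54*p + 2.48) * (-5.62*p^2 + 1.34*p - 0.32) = -22.0866*p^5 - 19.7428*p^4 - 3.9494*p^3 - 13.298*p^2 + 2.8304*p - 0.7936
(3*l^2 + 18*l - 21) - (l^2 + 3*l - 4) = 2*l^2 + 15*l - 17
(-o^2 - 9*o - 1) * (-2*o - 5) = 2*o^3 + 23*o^2 + 47*o + 5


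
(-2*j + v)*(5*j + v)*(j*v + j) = -10*j^3*v - 10*j^3 + 3*j^2*v^2 + 3*j^2*v + j*v^3 + j*v^2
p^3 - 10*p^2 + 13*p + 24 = (p - 8)*(p - 3)*(p + 1)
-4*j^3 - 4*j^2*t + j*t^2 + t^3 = (-2*j + t)*(j + t)*(2*j + t)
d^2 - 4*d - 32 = (d - 8)*(d + 4)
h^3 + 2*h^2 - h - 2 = (h - 1)*(h + 1)*(h + 2)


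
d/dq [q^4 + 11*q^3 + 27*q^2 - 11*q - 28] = 4*q^3 + 33*q^2 + 54*q - 11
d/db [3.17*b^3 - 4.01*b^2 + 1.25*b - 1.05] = 9.51*b^2 - 8.02*b + 1.25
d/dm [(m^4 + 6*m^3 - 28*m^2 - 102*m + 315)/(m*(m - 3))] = 2*m + 9 + 105/m^2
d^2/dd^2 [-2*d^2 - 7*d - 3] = -4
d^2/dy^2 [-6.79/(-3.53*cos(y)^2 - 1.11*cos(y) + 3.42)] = (-338.438044*(1 - cos(y)^2)^2 - 79.815771*cos(y)^3 - 505.476797*cos(y)^2 + 133.855344*cos(y) + 519.11587)/(3.53*cos(y)^2 + 1.11*cos(y) - 3.42)^3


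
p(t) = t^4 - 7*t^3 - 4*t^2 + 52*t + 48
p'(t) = 4*t^3 - 21*t^2 - 8*t + 52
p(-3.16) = 164.33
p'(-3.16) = -258.64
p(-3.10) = 149.25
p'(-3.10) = -244.17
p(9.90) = 2984.63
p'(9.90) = 1795.79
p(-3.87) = 416.88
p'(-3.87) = -463.40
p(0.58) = 75.56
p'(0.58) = 41.08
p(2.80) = 70.04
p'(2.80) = -47.23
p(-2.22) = 13.72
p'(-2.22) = -77.50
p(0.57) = 75.15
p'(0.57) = 41.36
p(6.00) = 0.00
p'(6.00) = 112.00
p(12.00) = 8736.00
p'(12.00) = 3844.00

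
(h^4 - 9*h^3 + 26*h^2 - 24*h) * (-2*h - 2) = -2*h^5 + 16*h^4 - 34*h^3 - 4*h^2 + 48*h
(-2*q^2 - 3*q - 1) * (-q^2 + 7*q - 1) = 2*q^4 - 11*q^3 - 18*q^2 - 4*q + 1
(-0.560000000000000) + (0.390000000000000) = -0.170000000000000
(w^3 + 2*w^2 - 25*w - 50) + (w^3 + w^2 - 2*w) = 2*w^3 + 3*w^2 - 27*w - 50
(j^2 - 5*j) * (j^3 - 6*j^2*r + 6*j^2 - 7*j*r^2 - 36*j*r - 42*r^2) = j^5 - 6*j^4*r + j^4 - 7*j^3*r^2 - 6*j^3*r - 30*j^3 - 7*j^2*r^2 + 180*j^2*r + 210*j*r^2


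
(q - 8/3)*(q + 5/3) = q^2 - q - 40/9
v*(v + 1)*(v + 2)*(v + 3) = v^4 + 6*v^3 + 11*v^2 + 6*v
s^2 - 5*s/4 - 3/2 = (s - 2)*(s + 3/4)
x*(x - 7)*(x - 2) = x^3 - 9*x^2 + 14*x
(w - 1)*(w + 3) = w^2 + 2*w - 3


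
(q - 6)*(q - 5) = q^2 - 11*q + 30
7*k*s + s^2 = s*(7*k + s)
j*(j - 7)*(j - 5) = j^3 - 12*j^2 + 35*j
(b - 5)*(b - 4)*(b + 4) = b^3 - 5*b^2 - 16*b + 80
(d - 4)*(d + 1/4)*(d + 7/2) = d^3 - d^2/4 - 113*d/8 - 7/2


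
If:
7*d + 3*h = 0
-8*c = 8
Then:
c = -1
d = -3*h/7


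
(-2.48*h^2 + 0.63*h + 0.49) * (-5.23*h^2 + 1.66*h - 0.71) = 12.9704*h^4 - 7.4117*h^3 + 0.2439*h^2 + 0.3661*h - 0.3479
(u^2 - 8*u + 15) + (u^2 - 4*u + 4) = 2*u^2 - 12*u + 19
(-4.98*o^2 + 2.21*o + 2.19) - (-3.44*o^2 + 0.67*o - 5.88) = -1.54*o^2 + 1.54*o + 8.07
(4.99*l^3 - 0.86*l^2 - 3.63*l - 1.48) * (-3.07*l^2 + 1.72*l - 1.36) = -15.3193*l^5 + 11.223*l^4 + 2.8785*l^3 - 0.5304*l^2 + 2.3912*l + 2.0128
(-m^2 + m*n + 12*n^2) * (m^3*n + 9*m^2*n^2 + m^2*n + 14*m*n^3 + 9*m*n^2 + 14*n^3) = -m^5*n - 8*m^4*n^2 - m^4*n + 7*m^3*n^3 - 8*m^3*n^2 + 122*m^2*n^4 + 7*m^2*n^3 + 168*m*n^5 + 122*m*n^4 + 168*n^5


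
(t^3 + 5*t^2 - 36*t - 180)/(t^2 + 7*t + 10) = (t^2 - 36)/(t + 2)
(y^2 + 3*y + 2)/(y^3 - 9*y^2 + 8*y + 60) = (y + 1)/(y^2 - 11*y + 30)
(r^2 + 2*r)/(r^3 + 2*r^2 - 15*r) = (r + 2)/(r^2 + 2*r - 15)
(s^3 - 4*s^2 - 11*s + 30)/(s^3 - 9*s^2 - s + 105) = (s - 2)/(s - 7)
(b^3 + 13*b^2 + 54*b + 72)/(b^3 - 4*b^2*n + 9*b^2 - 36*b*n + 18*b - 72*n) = (b + 4)/(b - 4*n)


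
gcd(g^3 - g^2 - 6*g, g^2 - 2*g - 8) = g + 2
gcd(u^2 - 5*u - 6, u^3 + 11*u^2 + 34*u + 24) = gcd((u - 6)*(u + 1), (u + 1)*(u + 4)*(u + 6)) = u + 1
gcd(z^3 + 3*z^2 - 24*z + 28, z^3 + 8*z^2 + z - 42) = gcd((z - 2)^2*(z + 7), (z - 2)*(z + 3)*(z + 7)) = z^2 + 5*z - 14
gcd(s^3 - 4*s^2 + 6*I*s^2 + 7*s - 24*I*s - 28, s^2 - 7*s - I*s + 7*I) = s - I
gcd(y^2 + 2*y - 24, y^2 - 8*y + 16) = y - 4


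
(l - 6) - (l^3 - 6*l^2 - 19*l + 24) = -l^3 + 6*l^2 + 20*l - 30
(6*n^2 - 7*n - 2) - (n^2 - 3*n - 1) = 5*n^2 - 4*n - 1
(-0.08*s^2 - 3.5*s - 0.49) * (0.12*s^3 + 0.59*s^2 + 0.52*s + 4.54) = -0.0096*s^5 - 0.4672*s^4 - 2.1654*s^3 - 2.4723*s^2 - 16.1448*s - 2.2246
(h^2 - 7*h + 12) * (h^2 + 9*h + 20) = h^4 + 2*h^3 - 31*h^2 - 32*h + 240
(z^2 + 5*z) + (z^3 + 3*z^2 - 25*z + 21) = z^3 + 4*z^2 - 20*z + 21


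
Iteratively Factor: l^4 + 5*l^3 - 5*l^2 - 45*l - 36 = (l + 3)*(l^3 + 2*l^2 - 11*l - 12) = (l - 3)*(l + 3)*(l^2 + 5*l + 4) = (l - 3)*(l + 1)*(l + 3)*(l + 4)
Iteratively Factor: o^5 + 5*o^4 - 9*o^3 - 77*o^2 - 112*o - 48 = (o + 1)*(o^4 + 4*o^3 - 13*o^2 - 64*o - 48) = (o + 1)*(o + 4)*(o^3 - 13*o - 12) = (o + 1)^2*(o + 4)*(o^2 - o - 12) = (o + 1)^2*(o + 3)*(o + 4)*(o - 4)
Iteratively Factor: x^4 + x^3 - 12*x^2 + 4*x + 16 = (x - 2)*(x^3 + 3*x^2 - 6*x - 8) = (x - 2)*(x + 1)*(x^2 + 2*x - 8) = (x - 2)*(x + 1)*(x + 4)*(x - 2)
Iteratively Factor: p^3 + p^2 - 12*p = (p - 3)*(p^2 + 4*p) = p*(p - 3)*(p + 4)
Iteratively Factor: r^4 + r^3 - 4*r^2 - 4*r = (r + 1)*(r^3 - 4*r) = (r + 1)*(r + 2)*(r^2 - 2*r) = (r - 2)*(r + 1)*(r + 2)*(r)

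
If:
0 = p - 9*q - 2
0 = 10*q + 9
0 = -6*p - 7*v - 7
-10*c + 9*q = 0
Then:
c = -81/100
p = -61/10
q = -9/10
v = 148/35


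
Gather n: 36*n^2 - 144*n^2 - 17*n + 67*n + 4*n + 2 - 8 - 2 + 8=-108*n^2 + 54*n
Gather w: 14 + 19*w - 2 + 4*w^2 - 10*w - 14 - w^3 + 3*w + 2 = -w^3 + 4*w^2 + 12*w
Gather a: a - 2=a - 2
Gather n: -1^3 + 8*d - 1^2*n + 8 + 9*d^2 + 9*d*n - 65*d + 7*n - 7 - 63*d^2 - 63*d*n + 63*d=-54*d^2 + 6*d + n*(6 - 54*d)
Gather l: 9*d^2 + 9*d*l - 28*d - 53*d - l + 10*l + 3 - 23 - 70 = 9*d^2 - 81*d + l*(9*d + 9) - 90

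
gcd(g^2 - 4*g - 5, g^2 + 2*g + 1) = g + 1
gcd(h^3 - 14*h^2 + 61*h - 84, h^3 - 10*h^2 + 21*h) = h^2 - 10*h + 21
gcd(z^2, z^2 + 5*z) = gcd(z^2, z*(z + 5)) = z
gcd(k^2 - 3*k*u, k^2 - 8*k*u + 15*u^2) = -k + 3*u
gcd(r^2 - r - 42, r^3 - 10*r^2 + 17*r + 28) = r - 7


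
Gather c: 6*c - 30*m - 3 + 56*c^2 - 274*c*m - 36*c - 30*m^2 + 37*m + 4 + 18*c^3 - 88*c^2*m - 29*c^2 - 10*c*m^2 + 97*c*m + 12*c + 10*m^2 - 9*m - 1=18*c^3 + c^2*(27 - 88*m) + c*(-10*m^2 - 177*m - 18) - 20*m^2 - 2*m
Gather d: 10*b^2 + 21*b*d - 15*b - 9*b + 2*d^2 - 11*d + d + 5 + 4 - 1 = 10*b^2 - 24*b + 2*d^2 + d*(21*b - 10) + 8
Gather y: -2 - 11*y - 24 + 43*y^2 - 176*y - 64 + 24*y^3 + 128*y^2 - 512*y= 24*y^3 + 171*y^2 - 699*y - 90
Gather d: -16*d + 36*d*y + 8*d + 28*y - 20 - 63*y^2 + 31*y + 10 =d*(36*y - 8) - 63*y^2 + 59*y - 10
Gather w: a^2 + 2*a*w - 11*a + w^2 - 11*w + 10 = a^2 - 11*a + w^2 + w*(2*a - 11) + 10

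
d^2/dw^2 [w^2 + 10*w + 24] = 2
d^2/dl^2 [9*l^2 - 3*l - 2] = 18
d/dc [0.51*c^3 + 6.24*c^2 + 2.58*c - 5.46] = 1.53*c^2 + 12.48*c + 2.58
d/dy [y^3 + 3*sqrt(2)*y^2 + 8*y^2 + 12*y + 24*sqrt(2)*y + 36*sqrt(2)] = 3*y^2 + 6*sqrt(2)*y + 16*y + 12 + 24*sqrt(2)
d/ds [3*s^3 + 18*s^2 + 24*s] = 9*s^2 + 36*s + 24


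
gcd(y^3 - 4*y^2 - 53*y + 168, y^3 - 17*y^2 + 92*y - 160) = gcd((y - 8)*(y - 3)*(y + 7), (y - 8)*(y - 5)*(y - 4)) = y - 8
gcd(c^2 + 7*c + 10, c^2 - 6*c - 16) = c + 2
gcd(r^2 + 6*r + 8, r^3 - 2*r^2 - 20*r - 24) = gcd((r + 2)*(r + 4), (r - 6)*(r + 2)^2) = r + 2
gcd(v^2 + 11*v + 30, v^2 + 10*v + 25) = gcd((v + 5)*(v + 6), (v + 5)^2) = v + 5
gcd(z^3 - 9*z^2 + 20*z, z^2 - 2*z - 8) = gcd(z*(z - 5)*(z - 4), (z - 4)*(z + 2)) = z - 4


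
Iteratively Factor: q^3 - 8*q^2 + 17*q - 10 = (q - 1)*(q^2 - 7*q + 10) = (q - 5)*(q - 1)*(q - 2)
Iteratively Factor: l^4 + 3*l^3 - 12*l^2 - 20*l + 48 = (l - 2)*(l^3 + 5*l^2 - 2*l - 24) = (l - 2)*(l + 3)*(l^2 + 2*l - 8) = (l - 2)*(l + 3)*(l + 4)*(l - 2)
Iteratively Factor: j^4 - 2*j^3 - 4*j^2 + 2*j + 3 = (j - 1)*(j^3 - j^2 - 5*j - 3) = (j - 1)*(j + 1)*(j^2 - 2*j - 3) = (j - 1)*(j + 1)^2*(j - 3)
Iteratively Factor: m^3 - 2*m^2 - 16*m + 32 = (m + 4)*(m^2 - 6*m + 8) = (m - 2)*(m + 4)*(m - 4)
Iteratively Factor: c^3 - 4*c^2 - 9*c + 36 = (c + 3)*(c^2 - 7*c + 12) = (c - 4)*(c + 3)*(c - 3)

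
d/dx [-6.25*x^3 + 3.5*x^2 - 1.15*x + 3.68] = -18.75*x^2 + 7.0*x - 1.15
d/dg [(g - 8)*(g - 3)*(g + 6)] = 3*g^2 - 10*g - 42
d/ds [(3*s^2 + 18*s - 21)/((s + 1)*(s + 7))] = 6/(s^2 + 2*s + 1)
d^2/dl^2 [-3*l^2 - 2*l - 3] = -6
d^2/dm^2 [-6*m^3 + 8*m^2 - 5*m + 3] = 16 - 36*m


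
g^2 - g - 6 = (g - 3)*(g + 2)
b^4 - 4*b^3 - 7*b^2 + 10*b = b*(b - 5)*(b - 1)*(b + 2)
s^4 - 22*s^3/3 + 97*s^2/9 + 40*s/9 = s*(s - 5)*(s - 8/3)*(s + 1/3)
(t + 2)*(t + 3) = t^2 + 5*t + 6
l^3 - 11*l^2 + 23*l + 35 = (l - 7)*(l - 5)*(l + 1)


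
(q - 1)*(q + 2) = q^2 + q - 2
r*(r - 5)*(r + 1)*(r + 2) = r^4 - 2*r^3 - 13*r^2 - 10*r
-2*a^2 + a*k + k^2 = (-a + k)*(2*a + k)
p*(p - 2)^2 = p^3 - 4*p^2 + 4*p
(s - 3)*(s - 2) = s^2 - 5*s + 6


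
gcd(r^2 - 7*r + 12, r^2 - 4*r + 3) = r - 3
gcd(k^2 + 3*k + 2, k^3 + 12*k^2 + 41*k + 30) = k + 1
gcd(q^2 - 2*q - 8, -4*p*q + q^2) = 1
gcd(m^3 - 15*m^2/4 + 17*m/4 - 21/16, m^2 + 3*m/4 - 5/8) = m - 1/2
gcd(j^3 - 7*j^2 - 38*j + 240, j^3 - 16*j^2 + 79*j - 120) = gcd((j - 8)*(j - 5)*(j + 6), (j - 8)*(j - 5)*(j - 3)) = j^2 - 13*j + 40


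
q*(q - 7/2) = q^2 - 7*q/2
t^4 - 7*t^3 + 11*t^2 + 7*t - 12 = (t - 4)*(t - 3)*(t - 1)*(t + 1)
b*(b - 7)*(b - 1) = b^3 - 8*b^2 + 7*b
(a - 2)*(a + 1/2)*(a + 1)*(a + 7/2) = a^4 + 3*a^3 - 17*a^2/4 - 39*a/4 - 7/2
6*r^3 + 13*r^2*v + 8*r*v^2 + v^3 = (r + v)^2*(6*r + v)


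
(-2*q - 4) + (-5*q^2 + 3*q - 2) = -5*q^2 + q - 6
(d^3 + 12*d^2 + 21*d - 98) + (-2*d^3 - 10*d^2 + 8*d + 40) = -d^3 + 2*d^2 + 29*d - 58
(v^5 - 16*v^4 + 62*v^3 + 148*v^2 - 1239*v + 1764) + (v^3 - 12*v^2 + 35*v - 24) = v^5 - 16*v^4 + 63*v^3 + 136*v^2 - 1204*v + 1740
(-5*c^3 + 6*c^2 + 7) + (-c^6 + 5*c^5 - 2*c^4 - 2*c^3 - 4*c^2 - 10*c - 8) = -c^6 + 5*c^5 - 2*c^4 - 7*c^3 + 2*c^2 - 10*c - 1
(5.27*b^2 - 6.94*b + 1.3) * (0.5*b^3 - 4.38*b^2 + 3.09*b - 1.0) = 2.635*b^5 - 26.5526*b^4 + 47.3315*b^3 - 32.4086*b^2 + 10.957*b - 1.3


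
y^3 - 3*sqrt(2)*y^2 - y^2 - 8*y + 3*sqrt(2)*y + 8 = (y - 1)*(y - 4*sqrt(2))*(y + sqrt(2))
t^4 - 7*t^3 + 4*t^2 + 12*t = t*(t - 6)*(t - 2)*(t + 1)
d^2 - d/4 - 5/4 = (d - 5/4)*(d + 1)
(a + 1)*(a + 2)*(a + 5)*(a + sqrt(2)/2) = a^4 + sqrt(2)*a^3/2 + 8*a^3 + 4*sqrt(2)*a^2 + 17*a^2 + 10*a + 17*sqrt(2)*a/2 + 5*sqrt(2)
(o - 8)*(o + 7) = o^2 - o - 56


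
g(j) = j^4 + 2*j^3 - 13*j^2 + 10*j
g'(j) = 4*j^3 + 6*j^2 - 26*j + 10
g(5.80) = 1142.55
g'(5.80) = 841.49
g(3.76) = 160.00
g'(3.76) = 209.70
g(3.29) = 80.57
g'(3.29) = 131.85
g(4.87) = 533.87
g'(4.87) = 487.69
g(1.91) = -1.08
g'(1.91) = 10.10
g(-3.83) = -126.18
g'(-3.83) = -27.13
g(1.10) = -0.60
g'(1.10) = -6.02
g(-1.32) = -37.42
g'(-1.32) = 45.57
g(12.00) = 22440.00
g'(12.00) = 7474.00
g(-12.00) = 15288.00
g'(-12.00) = -5726.00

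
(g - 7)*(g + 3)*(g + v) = g^3 + g^2*v - 4*g^2 - 4*g*v - 21*g - 21*v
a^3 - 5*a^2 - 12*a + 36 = (a - 6)*(a - 2)*(a + 3)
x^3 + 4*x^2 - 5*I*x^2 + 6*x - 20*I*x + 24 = (x + 4)*(x - 6*I)*(x + I)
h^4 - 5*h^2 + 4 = (h - 2)*(h - 1)*(h + 1)*(h + 2)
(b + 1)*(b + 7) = b^2 + 8*b + 7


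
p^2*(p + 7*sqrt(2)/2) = p^3 + 7*sqrt(2)*p^2/2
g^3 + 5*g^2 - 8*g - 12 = (g - 2)*(g + 1)*(g + 6)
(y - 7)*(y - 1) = y^2 - 8*y + 7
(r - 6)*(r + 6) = r^2 - 36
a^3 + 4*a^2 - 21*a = a*(a - 3)*(a + 7)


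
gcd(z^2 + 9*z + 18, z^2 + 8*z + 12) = z + 6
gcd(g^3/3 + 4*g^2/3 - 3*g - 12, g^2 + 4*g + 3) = g + 3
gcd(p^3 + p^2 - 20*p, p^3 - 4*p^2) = p^2 - 4*p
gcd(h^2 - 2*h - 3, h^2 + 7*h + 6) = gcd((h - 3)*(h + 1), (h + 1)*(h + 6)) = h + 1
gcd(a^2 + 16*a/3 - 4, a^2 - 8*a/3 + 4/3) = a - 2/3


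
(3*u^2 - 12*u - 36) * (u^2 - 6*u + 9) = 3*u^4 - 30*u^3 + 63*u^2 + 108*u - 324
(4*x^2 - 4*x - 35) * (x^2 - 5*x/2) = 4*x^4 - 14*x^3 - 25*x^2 + 175*x/2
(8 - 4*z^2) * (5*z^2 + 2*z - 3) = -20*z^4 - 8*z^3 + 52*z^2 + 16*z - 24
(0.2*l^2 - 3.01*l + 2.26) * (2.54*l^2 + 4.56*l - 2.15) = 0.508*l^4 - 6.7334*l^3 - 8.4152*l^2 + 16.7771*l - 4.859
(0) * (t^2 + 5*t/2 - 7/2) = 0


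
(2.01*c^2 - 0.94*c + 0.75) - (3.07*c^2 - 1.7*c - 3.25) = -1.06*c^2 + 0.76*c + 4.0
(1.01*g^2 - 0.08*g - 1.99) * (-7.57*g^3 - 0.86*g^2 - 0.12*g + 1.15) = -7.6457*g^5 - 0.263*g^4 + 15.0119*g^3 + 2.8825*g^2 + 0.1468*g - 2.2885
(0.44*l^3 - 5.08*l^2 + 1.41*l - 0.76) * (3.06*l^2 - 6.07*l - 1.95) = 1.3464*l^5 - 18.2156*l^4 + 34.2922*l^3 - 0.978299999999999*l^2 + 1.8637*l + 1.482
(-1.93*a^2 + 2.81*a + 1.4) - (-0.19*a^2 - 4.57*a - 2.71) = -1.74*a^2 + 7.38*a + 4.11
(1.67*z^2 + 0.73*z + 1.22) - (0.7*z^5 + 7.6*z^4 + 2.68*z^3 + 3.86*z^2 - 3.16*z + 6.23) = -0.7*z^5 - 7.6*z^4 - 2.68*z^3 - 2.19*z^2 + 3.89*z - 5.01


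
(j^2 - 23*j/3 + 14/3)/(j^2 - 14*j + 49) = (j - 2/3)/(j - 7)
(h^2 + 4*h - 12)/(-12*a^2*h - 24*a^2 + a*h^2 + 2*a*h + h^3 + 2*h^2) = (h^2 + 4*h - 12)/(-12*a^2*h - 24*a^2 + a*h^2 + 2*a*h + h^3 + 2*h^2)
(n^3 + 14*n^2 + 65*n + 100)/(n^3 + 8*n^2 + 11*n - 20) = (n + 5)/(n - 1)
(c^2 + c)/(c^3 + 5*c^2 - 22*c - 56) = c*(c + 1)/(c^3 + 5*c^2 - 22*c - 56)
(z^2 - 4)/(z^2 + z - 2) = (z - 2)/(z - 1)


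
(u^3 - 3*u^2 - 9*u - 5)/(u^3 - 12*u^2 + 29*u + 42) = (u^2 - 4*u - 5)/(u^2 - 13*u + 42)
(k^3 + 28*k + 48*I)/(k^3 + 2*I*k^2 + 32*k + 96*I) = (k + 2*I)/(k + 4*I)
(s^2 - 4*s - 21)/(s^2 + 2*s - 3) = (s - 7)/(s - 1)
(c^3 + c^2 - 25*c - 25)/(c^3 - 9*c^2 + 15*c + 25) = (c + 5)/(c - 5)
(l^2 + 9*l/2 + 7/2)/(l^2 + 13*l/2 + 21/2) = (l + 1)/(l + 3)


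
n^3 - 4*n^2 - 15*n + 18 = (n - 6)*(n - 1)*(n + 3)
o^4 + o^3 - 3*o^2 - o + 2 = (o - 1)^2*(o + 1)*(o + 2)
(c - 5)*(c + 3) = c^2 - 2*c - 15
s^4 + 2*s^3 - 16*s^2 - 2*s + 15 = (s - 3)*(s - 1)*(s + 1)*(s + 5)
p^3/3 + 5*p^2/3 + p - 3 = (p/3 + 1)*(p - 1)*(p + 3)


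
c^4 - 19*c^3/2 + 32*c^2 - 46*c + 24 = (c - 4)*(c - 2)^2*(c - 3/2)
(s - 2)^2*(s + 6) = s^3 + 2*s^2 - 20*s + 24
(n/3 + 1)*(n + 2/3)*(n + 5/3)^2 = n^4/3 + 7*n^3/3 + 17*n^2/3 + 455*n/81 + 50/27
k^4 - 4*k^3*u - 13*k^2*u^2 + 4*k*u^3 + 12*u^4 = (k - 6*u)*(k - u)*(k + u)*(k + 2*u)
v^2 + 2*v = v*(v + 2)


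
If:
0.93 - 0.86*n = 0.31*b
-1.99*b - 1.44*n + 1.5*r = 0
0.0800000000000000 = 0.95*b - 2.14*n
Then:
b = 1.39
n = 0.58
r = 2.40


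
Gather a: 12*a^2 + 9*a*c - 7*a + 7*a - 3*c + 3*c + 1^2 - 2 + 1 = 12*a^2 + 9*a*c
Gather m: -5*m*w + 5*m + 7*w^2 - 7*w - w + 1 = m*(5 - 5*w) + 7*w^2 - 8*w + 1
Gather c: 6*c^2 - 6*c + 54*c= 6*c^2 + 48*c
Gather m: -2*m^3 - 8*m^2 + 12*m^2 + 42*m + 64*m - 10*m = -2*m^3 + 4*m^2 + 96*m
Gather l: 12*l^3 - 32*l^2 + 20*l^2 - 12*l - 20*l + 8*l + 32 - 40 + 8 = 12*l^3 - 12*l^2 - 24*l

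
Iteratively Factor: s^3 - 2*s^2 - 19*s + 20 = (s + 4)*(s^2 - 6*s + 5) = (s - 1)*(s + 4)*(s - 5)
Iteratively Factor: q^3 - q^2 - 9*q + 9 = (q + 3)*(q^2 - 4*q + 3) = (q - 1)*(q + 3)*(q - 3)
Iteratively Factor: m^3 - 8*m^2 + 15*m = (m - 5)*(m^2 - 3*m) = m*(m - 5)*(m - 3)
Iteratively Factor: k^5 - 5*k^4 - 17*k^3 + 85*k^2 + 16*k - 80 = (k - 5)*(k^4 - 17*k^2 + 16) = (k - 5)*(k + 4)*(k^3 - 4*k^2 - k + 4) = (k - 5)*(k + 1)*(k + 4)*(k^2 - 5*k + 4) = (k - 5)*(k - 4)*(k + 1)*(k + 4)*(k - 1)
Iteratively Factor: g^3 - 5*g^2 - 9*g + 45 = (g - 3)*(g^2 - 2*g - 15) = (g - 3)*(g + 3)*(g - 5)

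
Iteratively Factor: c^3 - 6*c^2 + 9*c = (c - 3)*(c^2 - 3*c) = (c - 3)^2*(c)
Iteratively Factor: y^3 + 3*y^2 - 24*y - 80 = (y + 4)*(y^2 - y - 20) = (y - 5)*(y + 4)*(y + 4)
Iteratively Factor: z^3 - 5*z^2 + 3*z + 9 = (z - 3)*(z^2 - 2*z - 3) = (z - 3)^2*(z + 1)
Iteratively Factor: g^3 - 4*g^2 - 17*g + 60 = (g + 4)*(g^2 - 8*g + 15) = (g - 3)*(g + 4)*(g - 5)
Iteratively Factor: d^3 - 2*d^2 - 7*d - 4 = (d + 1)*(d^2 - 3*d - 4) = (d + 1)^2*(d - 4)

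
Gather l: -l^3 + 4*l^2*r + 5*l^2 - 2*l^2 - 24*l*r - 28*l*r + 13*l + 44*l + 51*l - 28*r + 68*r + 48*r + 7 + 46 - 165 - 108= -l^3 + l^2*(4*r + 3) + l*(108 - 52*r) + 88*r - 220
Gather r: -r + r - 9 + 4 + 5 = 0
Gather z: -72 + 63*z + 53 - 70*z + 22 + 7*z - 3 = 0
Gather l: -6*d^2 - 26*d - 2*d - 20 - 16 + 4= -6*d^2 - 28*d - 32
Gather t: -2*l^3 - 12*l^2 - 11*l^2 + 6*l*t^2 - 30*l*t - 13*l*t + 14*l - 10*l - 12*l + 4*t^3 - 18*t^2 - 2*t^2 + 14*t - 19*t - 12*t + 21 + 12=-2*l^3 - 23*l^2 - 8*l + 4*t^3 + t^2*(6*l - 20) + t*(-43*l - 17) + 33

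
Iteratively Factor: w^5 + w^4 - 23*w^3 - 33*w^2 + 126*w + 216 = (w - 4)*(w^4 + 5*w^3 - 3*w^2 - 45*w - 54) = (w - 4)*(w + 2)*(w^3 + 3*w^2 - 9*w - 27) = (w - 4)*(w - 3)*(w + 2)*(w^2 + 6*w + 9) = (w - 4)*(w - 3)*(w + 2)*(w + 3)*(w + 3)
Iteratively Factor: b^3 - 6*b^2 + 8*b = (b - 2)*(b^2 - 4*b) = (b - 4)*(b - 2)*(b)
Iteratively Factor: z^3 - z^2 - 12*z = (z + 3)*(z^2 - 4*z) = z*(z + 3)*(z - 4)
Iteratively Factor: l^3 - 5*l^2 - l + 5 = (l - 5)*(l^2 - 1) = (l - 5)*(l + 1)*(l - 1)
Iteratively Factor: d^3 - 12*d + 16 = (d - 2)*(d^2 + 2*d - 8) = (d - 2)^2*(d + 4)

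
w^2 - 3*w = w*(w - 3)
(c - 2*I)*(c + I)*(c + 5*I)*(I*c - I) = I*c^4 - 4*c^3 - I*c^3 + 4*c^2 + 7*I*c^2 - 10*c - 7*I*c + 10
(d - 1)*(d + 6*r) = d^2 + 6*d*r - d - 6*r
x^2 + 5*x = x*(x + 5)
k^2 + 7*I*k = k*(k + 7*I)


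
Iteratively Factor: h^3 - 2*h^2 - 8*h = (h)*(h^2 - 2*h - 8) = h*(h - 4)*(h + 2)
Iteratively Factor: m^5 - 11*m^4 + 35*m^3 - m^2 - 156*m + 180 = (m - 3)*(m^4 - 8*m^3 + 11*m^2 + 32*m - 60) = (m - 3)^2*(m^3 - 5*m^2 - 4*m + 20) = (m - 3)^2*(m + 2)*(m^2 - 7*m + 10) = (m - 3)^2*(m - 2)*(m + 2)*(m - 5)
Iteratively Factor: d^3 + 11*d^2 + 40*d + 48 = (d + 4)*(d^2 + 7*d + 12) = (d + 3)*(d + 4)*(d + 4)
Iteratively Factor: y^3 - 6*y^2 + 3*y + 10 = (y - 5)*(y^2 - y - 2) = (y - 5)*(y - 2)*(y + 1)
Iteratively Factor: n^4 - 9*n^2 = (n)*(n^3 - 9*n) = n^2*(n^2 - 9) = n^2*(n - 3)*(n + 3)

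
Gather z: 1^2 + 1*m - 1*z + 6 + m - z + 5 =2*m - 2*z + 12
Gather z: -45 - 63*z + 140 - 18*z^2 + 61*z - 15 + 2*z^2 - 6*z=-16*z^2 - 8*z + 80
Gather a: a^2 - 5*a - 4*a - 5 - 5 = a^2 - 9*a - 10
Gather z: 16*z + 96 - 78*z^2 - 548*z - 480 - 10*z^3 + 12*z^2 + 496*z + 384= -10*z^3 - 66*z^2 - 36*z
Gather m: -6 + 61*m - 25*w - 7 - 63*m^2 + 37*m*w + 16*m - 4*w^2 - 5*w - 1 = -63*m^2 + m*(37*w + 77) - 4*w^2 - 30*w - 14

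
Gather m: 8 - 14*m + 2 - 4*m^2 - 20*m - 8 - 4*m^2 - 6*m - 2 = -8*m^2 - 40*m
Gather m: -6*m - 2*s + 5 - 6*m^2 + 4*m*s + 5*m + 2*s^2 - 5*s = -6*m^2 + m*(4*s - 1) + 2*s^2 - 7*s + 5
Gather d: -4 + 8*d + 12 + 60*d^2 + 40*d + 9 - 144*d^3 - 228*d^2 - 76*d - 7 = -144*d^3 - 168*d^2 - 28*d + 10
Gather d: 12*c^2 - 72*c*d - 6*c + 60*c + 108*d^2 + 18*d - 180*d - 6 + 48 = 12*c^2 + 54*c + 108*d^2 + d*(-72*c - 162) + 42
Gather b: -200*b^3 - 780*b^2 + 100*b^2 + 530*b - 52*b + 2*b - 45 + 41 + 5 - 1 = -200*b^3 - 680*b^2 + 480*b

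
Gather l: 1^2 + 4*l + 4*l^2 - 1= 4*l^2 + 4*l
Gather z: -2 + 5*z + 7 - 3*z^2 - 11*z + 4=-3*z^2 - 6*z + 9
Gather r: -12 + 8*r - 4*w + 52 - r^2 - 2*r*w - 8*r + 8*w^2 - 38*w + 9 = -r^2 - 2*r*w + 8*w^2 - 42*w + 49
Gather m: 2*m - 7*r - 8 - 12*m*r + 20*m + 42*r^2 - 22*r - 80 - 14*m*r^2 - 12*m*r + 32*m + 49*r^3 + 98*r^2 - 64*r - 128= m*(-14*r^2 - 24*r + 54) + 49*r^3 + 140*r^2 - 93*r - 216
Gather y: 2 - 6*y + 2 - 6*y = 4 - 12*y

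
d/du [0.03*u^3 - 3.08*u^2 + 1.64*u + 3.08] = 0.09*u^2 - 6.16*u + 1.64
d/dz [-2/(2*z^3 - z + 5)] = 2*(6*z^2 - 1)/(2*z^3 - z + 5)^2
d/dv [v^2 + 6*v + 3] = 2*v + 6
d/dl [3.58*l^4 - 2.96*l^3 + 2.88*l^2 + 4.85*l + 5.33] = 14.32*l^3 - 8.88*l^2 + 5.76*l + 4.85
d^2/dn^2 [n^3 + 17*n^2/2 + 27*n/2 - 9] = 6*n + 17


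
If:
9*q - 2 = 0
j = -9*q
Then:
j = -2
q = 2/9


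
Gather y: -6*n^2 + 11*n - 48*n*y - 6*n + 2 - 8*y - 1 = -6*n^2 + 5*n + y*(-48*n - 8) + 1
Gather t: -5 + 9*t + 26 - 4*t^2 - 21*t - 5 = -4*t^2 - 12*t + 16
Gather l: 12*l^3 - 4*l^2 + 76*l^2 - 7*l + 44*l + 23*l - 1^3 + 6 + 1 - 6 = 12*l^3 + 72*l^2 + 60*l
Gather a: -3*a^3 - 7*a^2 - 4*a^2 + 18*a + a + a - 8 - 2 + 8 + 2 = -3*a^3 - 11*a^2 + 20*a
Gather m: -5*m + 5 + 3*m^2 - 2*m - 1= 3*m^2 - 7*m + 4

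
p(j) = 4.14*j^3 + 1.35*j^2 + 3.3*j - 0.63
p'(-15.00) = 2757.30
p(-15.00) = -13718.88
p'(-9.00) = 985.02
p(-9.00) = -2939.04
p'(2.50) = 87.68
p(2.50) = 80.74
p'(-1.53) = 28.24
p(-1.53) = -17.35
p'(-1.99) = 47.11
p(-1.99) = -34.48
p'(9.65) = 1185.94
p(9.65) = 3877.27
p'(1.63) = 40.70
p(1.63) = 26.27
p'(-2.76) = 90.46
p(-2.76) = -86.50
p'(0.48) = 7.46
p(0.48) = 1.72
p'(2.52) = 88.98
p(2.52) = 82.51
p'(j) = 12.42*j^2 + 2.7*j + 3.3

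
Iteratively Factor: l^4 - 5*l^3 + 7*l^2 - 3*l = (l - 1)*(l^3 - 4*l^2 + 3*l) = l*(l - 1)*(l^2 - 4*l + 3) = l*(l - 3)*(l - 1)*(l - 1)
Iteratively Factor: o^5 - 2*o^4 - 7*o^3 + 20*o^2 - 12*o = (o - 2)*(o^4 - 7*o^2 + 6*o) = (o - 2)^2*(o^3 + 2*o^2 - 3*o) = (o - 2)^2*(o + 3)*(o^2 - o) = (o - 2)^2*(o - 1)*(o + 3)*(o)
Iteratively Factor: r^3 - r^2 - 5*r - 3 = (r + 1)*(r^2 - 2*r - 3) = (r - 3)*(r + 1)*(r + 1)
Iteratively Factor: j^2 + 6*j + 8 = (j + 2)*(j + 4)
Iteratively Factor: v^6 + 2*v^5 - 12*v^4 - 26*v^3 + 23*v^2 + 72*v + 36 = (v + 1)*(v^5 + v^4 - 13*v^3 - 13*v^2 + 36*v + 36) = (v + 1)*(v + 3)*(v^4 - 2*v^3 - 7*v^2 + 8*v + 12) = (v - 3)*(v + 1)*(v + 3)*(v^3 + v^2 - 4*v - 4) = (v - 3)*(v + 1)*(v + 2)*(v + 3)*(v^2 - v - 2) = (v - 3)*(v + 1)^2*(v + 2)*(v + 3)*(v - 2)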